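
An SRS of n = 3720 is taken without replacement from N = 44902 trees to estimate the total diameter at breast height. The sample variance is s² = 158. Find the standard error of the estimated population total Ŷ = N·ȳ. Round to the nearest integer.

Var(Ŷ) = N²·Var(ȳ) = N²·(1 − n/N)·s²/n.
f = 3720/44902 = 0.08284709; Var(ȳ) = 0.91715291·158/3720 = 0.038954344.
Var(Ŷ) = 44902² · 0.038954344 = 7.8539343 × 10^7.
SE(Ŷ) = √(7.8539343 × 10^7) = 8862.

8862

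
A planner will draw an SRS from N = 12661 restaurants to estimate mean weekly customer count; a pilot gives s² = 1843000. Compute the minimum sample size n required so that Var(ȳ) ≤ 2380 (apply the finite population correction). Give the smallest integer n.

730

Without fpc, n₀ = s²/D = 1843000/2380 = 774.3697.
With fpc, (1 − n/N)·s²/n ≤ D requires n ≥ n₀/(1 + n₀/N) = 774.3697/(1 + 774.3697/12661) = 729.7376.
Rounding up, n = 730.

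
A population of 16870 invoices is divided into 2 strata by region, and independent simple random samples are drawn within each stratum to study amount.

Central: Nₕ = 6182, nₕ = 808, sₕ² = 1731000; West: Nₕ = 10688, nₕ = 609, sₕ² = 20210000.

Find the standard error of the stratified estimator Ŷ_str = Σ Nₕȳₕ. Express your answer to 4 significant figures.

Var(Ŷ_str) = Σₕ Nₕ²(1 − fₕ)sₕ²/nₕ.
Central: 6182²·(1 − 808/6182)·1731000/808 = 7.1172524 × 10^10.
West: 10688²·(1 − 609/10688)·20210000/609 = 3.5748919 × 10^12.
Sum = 3.6460644 × 10^12.
SE = √(3.6460644 × 10^12) = 1.909 × 10^6.

1.909 × 10^6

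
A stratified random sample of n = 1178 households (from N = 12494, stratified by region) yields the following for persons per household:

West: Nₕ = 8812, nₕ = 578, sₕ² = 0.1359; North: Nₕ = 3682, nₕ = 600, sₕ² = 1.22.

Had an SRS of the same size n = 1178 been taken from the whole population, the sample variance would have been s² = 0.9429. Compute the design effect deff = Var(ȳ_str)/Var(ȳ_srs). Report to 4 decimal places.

0.3546

Var(ȳ_str) = Σ Wₕ²(1−fₕ)sₕ²/nₕ with Wₕ = Nₕ/12494:
  West: (8812/12494)²·(1−578/8812)·0.1359/578 = 1.0928837 × 10^-4
  North: (3682/12494)²·(1−600/3682)·1.22/600 = 1.4781619 × 10^-4
  → Var(ȳ_str) = 2.5710456 × 10^-4.
Var(ȳ_srs) = (1 − 1178/12494)·0.9429/1178 = 7.2495622 × 10^-4.
deff = (2.5710456 × 10^-4) / (7.2495622 × 10^-4) = 0.3546.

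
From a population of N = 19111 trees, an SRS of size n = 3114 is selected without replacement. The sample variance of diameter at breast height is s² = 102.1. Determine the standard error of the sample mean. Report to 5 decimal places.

0.16567

Under SRS without replacement, Var(ȳ) = (1 − f)·s²/n with f = n/N = 3114/19111 = 0.16294281.
Var(ȳ) = (1 − 0.16294281)·102.1/3114 = 0.83705719·0.032787412 = 0.027444939.
SE(ȳ) = √(0.027444939) = 0.16567.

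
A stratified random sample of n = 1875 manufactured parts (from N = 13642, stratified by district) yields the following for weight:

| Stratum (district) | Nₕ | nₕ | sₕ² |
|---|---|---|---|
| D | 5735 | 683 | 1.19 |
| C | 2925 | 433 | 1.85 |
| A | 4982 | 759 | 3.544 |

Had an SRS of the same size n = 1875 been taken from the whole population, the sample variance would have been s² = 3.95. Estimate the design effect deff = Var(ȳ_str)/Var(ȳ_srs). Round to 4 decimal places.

0.5319

Var(ȳ_str) = Σ Wₕ²(1−fₕ)sₕ²/nₕ with Wₕ = Nₕ/13642:
  D: (5735/13642)²·(1−683/5735)·1.19/683 = 2.7124824 × 10^-4
  C: (2925/13642)²·(1−433/2925)·1.85/433 = 1.6734073 × 10^-4
  A: (4982/13642)²·(1−759/4982)·3.544/759 = 5.2786231 × 10^-4
  → Var(ȳ_str) = 9.6645128 × 10^-4.
Var(ȳ_srs) = (1 − 1875/13642)·3.95/1875 = 0.0018171197.
deff = (9.6645128 × 10^-4) / 0.0018171197 = 0.5319.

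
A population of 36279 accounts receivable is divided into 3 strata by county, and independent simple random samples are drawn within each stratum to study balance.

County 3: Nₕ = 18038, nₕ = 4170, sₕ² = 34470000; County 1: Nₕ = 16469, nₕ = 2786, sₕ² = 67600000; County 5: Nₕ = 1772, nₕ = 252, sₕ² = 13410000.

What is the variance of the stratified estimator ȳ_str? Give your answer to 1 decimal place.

5834.3

Var(ȳ_str) = Σₕ Wₕ²(1 − fₕ)sₕ²/nₕ with Wₕ = Nₕ/N, N = 36279.
County 3: Wₕ = 0.49720224; term = 0.49720224²·(1 − 0.23117862)·34470000/4170 = 1571.0747.
County 1: Wₕ = 0.45395408; term = 0.45395408²·(1 − 0.16916631)·67600000/2786 = 4154.3542.
County 5: Wₕ = 0.04884368; term = 0.04884368²·(1 − 0.14221219)·13410000/252 = 108.89926.
Sum = 5834.3282.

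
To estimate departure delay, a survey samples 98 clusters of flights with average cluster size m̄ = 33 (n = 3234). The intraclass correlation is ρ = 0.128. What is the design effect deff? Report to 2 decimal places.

deff = 1 + (33 − 1)·0.128 = 1 + 4.096 = 5.096.

5.10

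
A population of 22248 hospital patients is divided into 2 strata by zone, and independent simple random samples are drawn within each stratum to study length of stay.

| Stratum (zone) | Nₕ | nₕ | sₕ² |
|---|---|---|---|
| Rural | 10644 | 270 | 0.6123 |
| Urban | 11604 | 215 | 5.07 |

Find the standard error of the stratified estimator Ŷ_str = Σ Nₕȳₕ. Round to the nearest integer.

1835

Var(Ŷ_str) = Σₕ Nₕ²(1 − fₕ)sₕ²/nₕ.
Rural: 10644²·(1 − 270/10644)·0.6123/270 = 250409.96.
Urban: 11604²·(1 − 215/11604)·5.07/215 = 3.116469 × 10^6.
Sum = 3.366879 × 10^6.
SE = √(3.366879 × 10^6) = 1835.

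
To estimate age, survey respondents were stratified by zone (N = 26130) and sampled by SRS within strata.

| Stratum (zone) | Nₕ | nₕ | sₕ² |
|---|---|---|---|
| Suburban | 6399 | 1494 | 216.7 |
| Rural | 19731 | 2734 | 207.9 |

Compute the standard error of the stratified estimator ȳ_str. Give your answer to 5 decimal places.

0.20981

Var(ȳ_str) = Σₕ Wₕ²(1 − fₕ)sₕ²/nₕ with Wₕ = Nₕ/N, N = 26130.
Suburban: Wₕ = 0.24489093; term = 0.24489093²·(1 − 0.23347398)·216.7/1494 = 0.0066677701.
Rural: Wₕ = 0.75510907; term = 0.75510907²·(1 − 0.13856368)·207.9/2734 = 0.037350682.
Sum = 0.044018452.
SE = √(0.044018452) = 0.20981.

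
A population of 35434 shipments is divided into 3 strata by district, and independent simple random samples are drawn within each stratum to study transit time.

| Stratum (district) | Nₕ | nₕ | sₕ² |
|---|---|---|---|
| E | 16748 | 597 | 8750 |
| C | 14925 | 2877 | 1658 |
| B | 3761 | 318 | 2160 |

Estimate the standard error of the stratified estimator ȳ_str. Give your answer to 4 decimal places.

Var(ȳ_str) = Σₕ Wₕ²(1 − fₕ)sₕ²/nₕ with Wₕ = Nₕ/N, N = 35434.
E: Wₕ = 0.47265338; term = 0.47265338²·(1 − 0.03564605)·8750/597 = 3.1575899.
C: Wₕ = 0.42120562; term = 0.42120562²·(1 − 0.19276382)·1658/2877 = 0.082534134.
B: Wₕ = 0.10614099; term = 0.10614099²·(1 − 0.08455198)·2160/318 = 0.070052982.
Sum = 3.310177.
SE = √(3.310177) = 1.8194.

1.8194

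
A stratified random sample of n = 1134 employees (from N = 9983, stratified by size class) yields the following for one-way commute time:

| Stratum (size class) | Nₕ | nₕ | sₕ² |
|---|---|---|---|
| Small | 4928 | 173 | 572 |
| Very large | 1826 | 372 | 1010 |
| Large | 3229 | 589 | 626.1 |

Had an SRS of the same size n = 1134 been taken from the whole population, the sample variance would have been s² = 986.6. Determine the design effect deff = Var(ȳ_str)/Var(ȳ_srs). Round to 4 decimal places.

1.2198

Var(ȳ_str) = Σ Wₕ²(1−fₕ)sₕ²/nₕ with Wₕ = Nₕ/9983:
  Small: (4928/9983)²·(1−173/4928)·572/173 = 0.777408
  Very large: (1826/9983)²·(1−372/1826)·1010/372 = 0.072330501
  Large: (3229/9983)²·(1−589/3229)·626.1/589 = 0.090923938
  → Var(ȳ_str) = 0.94066244.
Var(ȳ_srs) = (1 − 1134/9983)·986.6/1134 = 0.77118963.
deff = 0.94066244 / 0.77118963 = 1.2198.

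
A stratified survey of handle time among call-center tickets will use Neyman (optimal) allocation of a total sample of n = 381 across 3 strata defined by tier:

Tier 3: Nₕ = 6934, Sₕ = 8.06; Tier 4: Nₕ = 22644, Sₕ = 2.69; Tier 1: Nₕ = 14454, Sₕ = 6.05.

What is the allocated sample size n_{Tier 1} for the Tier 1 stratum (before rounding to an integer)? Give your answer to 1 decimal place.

Neyman allocation: nₕ = n·NₕSₕ / Σⱼ NⱼSⱼ.
Σ NⱼSⱼ = 6934·8.06 + 22644·2.69 + 14454·6.05 = 204247.1.
n_{Tier 1} = 381·14454·6.05 / 204247.1 = 163.1.

163.1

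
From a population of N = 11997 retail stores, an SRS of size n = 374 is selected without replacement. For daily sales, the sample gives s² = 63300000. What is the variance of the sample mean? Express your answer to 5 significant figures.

163980

Under SRS without replacement, Var(ȳ) = (1 − f)·s²/n with f = n/N = 374/11997 = 0.03117446.
Var(ȳ) = (1 − 0.03117446)·63300000/374 = 0.96882554·169251.34 = 163975.02.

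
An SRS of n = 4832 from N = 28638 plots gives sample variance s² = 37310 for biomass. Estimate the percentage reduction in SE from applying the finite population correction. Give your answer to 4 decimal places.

f = n/N = 4832/28638 = 0.16872687.
SE_no-fpc = √(s²/n) = 2.778748; SE_fpc = √((1−f)s²/n) = 2.5335007.
Ratio = √(1−f) = 0.91174181. Reduction = 100·(1 − 0.91174181) = 8.8258%.

8.8258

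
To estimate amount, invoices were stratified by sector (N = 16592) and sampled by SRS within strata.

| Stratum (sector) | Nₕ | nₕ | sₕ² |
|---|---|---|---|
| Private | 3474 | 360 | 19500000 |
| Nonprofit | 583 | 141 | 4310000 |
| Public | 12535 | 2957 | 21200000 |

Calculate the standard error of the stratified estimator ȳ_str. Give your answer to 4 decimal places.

72.6902

Var(ȳ_str) = Σₕ Wₕ²(1 − fₕ)sₕ²/nₕ with Wₕ = Nₕ/N, N = 16592.
Private: Wₕ = 0.20937801; term = 0.20937801²·(1 − 0.10362694)·19500000/360 = 2128.5461.
Nonprofit: Wₕ = 0.03513742; term = 0.03513742²·(1 − 0.24185249)·4310000/141 = 28.612217.
Public: Wₕ = 0.75548457; term = 0.75548457²·(1 − 0.23589948)·21200000/2957 = 3126.7001.
Sum = 5283.8584.
SE = √(5283.8584) = 72.6902.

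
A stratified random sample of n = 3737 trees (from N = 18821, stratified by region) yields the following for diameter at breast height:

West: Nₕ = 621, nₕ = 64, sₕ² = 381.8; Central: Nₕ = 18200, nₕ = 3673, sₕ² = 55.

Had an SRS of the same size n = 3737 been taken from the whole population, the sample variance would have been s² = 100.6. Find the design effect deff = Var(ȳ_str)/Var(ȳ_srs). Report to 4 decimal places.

0.7880

Var(ȳ_str) = Σ Wₕ²(1−fₕ)sₕ²/nₕ with Wₕ = Nₕ/18821:
  West: (621/18821)²·(1−64/621)·381.8/64 = 0.0058252874
  Central: (18200/18821)²·(1−3673/18200)·55/3673 = 0.011176445
  → Var(ȳ_str) = 0.017001732.
Var(ȳ_srs) = (1 − 3737/18821)·100.6/3737 = 0.021574896.
deff = 0.017001732 / 0.021574896 = 0.7880.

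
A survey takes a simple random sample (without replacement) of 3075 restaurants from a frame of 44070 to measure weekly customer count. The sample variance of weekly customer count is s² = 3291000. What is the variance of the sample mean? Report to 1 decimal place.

995.6

Under SRS without replacement, Var(ȳ) = (1 − f)·s²/n with f = n/N = 3075/44070 = 0.06977536.
Var(ȳ) = (1 − 0.06977536)·3291000/3075 = 0.93022464·1070.2439 = 995.56725.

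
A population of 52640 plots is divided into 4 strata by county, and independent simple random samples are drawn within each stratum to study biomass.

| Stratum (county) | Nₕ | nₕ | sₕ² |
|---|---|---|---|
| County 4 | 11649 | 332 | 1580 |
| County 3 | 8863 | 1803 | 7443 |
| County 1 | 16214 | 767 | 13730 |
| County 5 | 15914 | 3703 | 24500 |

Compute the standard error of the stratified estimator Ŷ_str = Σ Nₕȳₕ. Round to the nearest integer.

Var(Ŷ_str) = Σₕ Nₕ²(1 − fₕ)sₕ²/nₕ.
County 4: 11649²·(1 − 332/11649)·1580/332 = 6.2739198 × 10^8.
County 3: 8863²·(1 − 1803/8863)·7443/1803 = 2.5830793 × 10^8.
County 1: 16214²·(1 − 767/16214)·13730/767 = 4.4834207 × 10^9.
County 5: 15914²·(1 − 3703/15914)·24500/3703 = 1.2857098 × 10^9.
Sum = 6.6548304 × 10^9.
SE = √(6.6548304 × 10^9) = 81577.

81577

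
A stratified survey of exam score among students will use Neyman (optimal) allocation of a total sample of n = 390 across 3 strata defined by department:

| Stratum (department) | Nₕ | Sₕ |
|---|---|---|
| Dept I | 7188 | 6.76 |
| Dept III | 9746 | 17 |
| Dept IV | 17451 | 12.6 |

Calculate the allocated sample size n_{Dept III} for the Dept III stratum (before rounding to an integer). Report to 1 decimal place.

Neyman allocation: nₕ = n·NₕSₕ / Σⱼ NⱼSⱼ.
Σ NⱼSⱼ = 7188·6.76 + 9746·17 + 17451·12.6 = 434155.48.
n_{Dept III} = 390·9746·17 / 434155.48 = 148.8.

148.8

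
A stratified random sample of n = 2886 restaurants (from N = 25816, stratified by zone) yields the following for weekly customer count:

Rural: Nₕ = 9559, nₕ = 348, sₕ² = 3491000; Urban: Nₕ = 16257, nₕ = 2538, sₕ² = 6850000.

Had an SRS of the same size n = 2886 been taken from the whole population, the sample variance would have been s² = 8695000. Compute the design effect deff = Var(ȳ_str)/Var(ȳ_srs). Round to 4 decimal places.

0.8328

Var(ȳ_str) = Σ Wₕ²(1−fₕ)sₕ²/nₕ with Wₕ = Nₕ/25816:
  Rural: (9559/25816)²·(1−348/9559)·3491000/348 = 1325.2931
  Urban: (16257/25816)²·(1−2538/16257)·6850000/2538 = 903.19996
  → Var(ȳ_str) = 2228.4931.
Var(ȳ_srs) = (1 − 2886/25816)·8695000/2886 = 2676.0139.
deff = 2228.4931 / 2676.0139 = 0.8328.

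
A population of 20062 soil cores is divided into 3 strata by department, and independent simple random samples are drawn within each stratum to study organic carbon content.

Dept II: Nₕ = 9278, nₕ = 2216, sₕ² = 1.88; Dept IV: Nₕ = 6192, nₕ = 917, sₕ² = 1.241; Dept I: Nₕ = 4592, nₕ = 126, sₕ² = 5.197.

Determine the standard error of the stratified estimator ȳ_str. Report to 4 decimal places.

0.0485

Var(ȳ_str) = Σₕ Wₕ²(1 − fₕ)sₕ²/nₕ with Wₕ = Nₕ/N, N = 20062.
Dept II: Wₕ = 0.46246635; term = 0.46246635²·(1 − 0.23884458)·1.88/2216 = 1.3810892 × 10^-4.
Dept IV: Wₕ = 0.30864321; term = 0.30864321²·(1 − 0.14809432)·1.241/917 = 1.0982657 × 10^-4.
Dept I: Wₕ = 0.22889044; term = 0.22889044²·(1 − 0.02743902)·5.197/126 = 0.0021016206.
Sum = 0.0023495561.
SE = √(0.0023495561) = 0.0485.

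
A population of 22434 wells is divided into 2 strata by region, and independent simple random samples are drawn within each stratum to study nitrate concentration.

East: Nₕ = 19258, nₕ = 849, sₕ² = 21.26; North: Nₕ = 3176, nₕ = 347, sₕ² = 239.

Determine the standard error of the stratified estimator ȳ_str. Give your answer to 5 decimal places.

0.17302

Var(ȳ_str) = Σₕ Wₕ²(1 − fₕ)sₕ²/nₕ with Wₕ = Nₕ/N, N = 22434.
East: Wₕ = 0.85842917; term = 0.85842917²·(1 − 0.04408557)·21.26/849 = 0.017639388.
North: Wₕ = 0.14157083; term = 0.14157083²·(1 − 0.10925693)·239/347 = 0.01229613.
Sum = 0.029935518.
SE = √(0.029935518) = 0.17302.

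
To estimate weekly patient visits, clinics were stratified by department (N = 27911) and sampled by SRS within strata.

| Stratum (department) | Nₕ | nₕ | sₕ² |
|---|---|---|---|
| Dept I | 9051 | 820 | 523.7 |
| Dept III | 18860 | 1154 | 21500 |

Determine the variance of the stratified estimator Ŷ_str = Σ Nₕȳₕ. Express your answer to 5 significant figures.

6.2691 × 10^9

Var(Ŷ_str) = Σₕ Nₕ²(1 − fₕ)sₕ²/nₕ.
Dept I: 9051²·(1 − 820/9051)·523.7/820 = 4.7579282 × 10^7.
Dept III: 18860²·(1 − 1154/18860)·21500/1154 = 6.2214956 × 10^9.
Sum = 6.2690749 × 10^9.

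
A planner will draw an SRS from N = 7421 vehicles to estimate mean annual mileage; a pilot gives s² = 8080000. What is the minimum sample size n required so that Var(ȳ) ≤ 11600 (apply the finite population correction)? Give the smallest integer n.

637

Without fpc, n₀ = s²/D = 8080000/11600 = 696.5517.
With fpc, (1 − n/N)·s²/n ≤ D requires n ≥ n₀/(1 + n₀/N) = 696.5517/(1 + 696.5517/7421) = 636.7819.
Rounding up, n = 637.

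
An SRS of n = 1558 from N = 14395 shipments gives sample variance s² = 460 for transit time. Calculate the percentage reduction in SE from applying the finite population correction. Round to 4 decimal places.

5.5665

f = n/N = 1558/14395 = 0.10823203.
SE_no-fpc = √(s²/n) = 0.54336941; SE_fpc = √((1−f)s²/n) = 0.51312258.
Ratio = √(1−f) = 0.94433467. Reduction = 100·(1 − 0.94433467) = 5.5665%.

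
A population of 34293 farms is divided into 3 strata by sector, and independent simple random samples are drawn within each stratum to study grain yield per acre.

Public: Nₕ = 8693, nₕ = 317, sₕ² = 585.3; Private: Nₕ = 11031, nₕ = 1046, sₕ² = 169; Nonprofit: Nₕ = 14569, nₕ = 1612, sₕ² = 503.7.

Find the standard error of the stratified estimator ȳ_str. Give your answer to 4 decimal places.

0.4238

Var(ȳ_str) = Σₕ Wₕ²(1 − fₕ)sₕ²/nₕ with Wₕ = Nₕ/N, N = 34293.
Public: Wₕ = 0.25349197; term = 0.25349197²·(1 − 0.03646612)·585.3/317 = 0.11431801.
Private: Wₕ = 0.32166915; term = 0.32166915²·(1 − 0.09482368)·169/1046 = 0.015132372.
Nonprofit: Wₕ = 0.42483889; term = 0.42483889²·(1 − 0.11064589)·503.7/1612 = 0.050156839.
Sum = 0.17960722.
SE = √(0.17960722) = 0.4238.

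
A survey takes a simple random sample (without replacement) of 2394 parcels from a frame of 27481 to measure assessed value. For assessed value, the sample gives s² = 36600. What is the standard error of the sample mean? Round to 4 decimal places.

3.7358

Under SRS without replacement, Var(ȳ) = (1 − f)·s²/n with f = n/N = 2394/27481 = 0.08711473.
Var(ȳ) = (1 − 0.08711473)·36600/2394 = 0.91288527·15.288221 = 13.956391.
SE(ȳ) = √(13.956391) = 3.7358.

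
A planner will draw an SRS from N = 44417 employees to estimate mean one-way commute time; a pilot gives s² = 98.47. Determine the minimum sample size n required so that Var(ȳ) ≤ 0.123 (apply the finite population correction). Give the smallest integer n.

Without fpc, n₀ = s²/D = 98.47/0.123 = 800.5691.
With fpc, (1 − n/N)·s²/n ≤ D requires n ≥ n₀/(1 + n₀/N) = 800.5691/(1 + 800.5691/44417) = 786.3952.
Rounding up, n = 787.

787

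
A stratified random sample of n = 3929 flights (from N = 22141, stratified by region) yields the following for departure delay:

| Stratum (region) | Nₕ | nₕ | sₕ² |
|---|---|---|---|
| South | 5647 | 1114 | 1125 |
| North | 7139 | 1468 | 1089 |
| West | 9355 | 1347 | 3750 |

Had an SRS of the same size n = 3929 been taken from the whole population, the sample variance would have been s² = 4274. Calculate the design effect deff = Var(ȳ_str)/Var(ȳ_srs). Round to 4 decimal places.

0.6029

Var(ȳ_str) = Σ Wₕ²(1−fₕ)sₕ²/nₕ with Wₕ = Nₕ/22141:
  South: (5647/22141)²·(1−1114/5647)·1125/1114 = 0.052732259
  North: (7139/22141)²·(1−1468/7139)·1089/1468 = 0.061263865
  West: (9355/22141)²·(1−1347/9355)·3750/1347 = 0.42543877
  → Var(ȳ_str) = 0.53943489.
Var(ȳ_srs) = (1 − 3929/22141)·4274/3929 = 0.89477306.
deff = 0.53943489 / 0.89477306 = 0.6029.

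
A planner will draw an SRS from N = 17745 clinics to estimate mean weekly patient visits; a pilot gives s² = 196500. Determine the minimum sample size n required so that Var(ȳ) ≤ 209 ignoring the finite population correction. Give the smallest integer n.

941

Without fpc, n₀ = s²/D = 196500/209 = 940.1914.
Rounding up, n = 941.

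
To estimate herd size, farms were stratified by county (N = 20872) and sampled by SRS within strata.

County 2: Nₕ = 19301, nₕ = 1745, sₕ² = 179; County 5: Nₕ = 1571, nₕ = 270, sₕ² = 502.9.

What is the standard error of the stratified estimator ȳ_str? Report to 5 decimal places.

Var(ȳ_str) = Σₕ Wₕ²(1 − fₕ)sₕ²/nₕ with Wₕ = Nₕ/N, N = 20872.
County 2: Wₕ = 0.92473170; term = 0.92473170²·(1 − 0.09040982)·179/1745 = 0.079787499.
County 5: Wₕ = 0.07526830; term = 0.07526830²·(1 − 0.17186505)·502.9/270 = 0.0087386274.
Sum = 0.088526126.
SE = √(0.088526126) = 0.29753.

0.29753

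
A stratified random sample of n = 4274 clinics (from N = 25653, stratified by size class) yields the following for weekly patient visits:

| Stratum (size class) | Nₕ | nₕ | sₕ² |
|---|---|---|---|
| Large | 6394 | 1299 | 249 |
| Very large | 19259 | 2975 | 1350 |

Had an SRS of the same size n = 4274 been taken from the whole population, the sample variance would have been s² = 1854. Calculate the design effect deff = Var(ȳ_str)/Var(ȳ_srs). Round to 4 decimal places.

0.6244

Var(ȳ_str) = Σ Wₕ²(1−fₕ)sₕ²/nₕ with Wₕ = Nₕ/25653:
  Large: (6394/25653)²·(1−1299/6394)·249/1299 = 0.0094892239
  Very large: (19259/25653)²·(1−2975/19259)·1350/2975 = 0.21625457
  → Var(ȳ_str) = 0.22574379.
Var(ȳ_srs) = (1 − 4274/25653)·1854/4274 = 0.36151343.
deff = 0.22574379 / 0.36151343 = 0.6244.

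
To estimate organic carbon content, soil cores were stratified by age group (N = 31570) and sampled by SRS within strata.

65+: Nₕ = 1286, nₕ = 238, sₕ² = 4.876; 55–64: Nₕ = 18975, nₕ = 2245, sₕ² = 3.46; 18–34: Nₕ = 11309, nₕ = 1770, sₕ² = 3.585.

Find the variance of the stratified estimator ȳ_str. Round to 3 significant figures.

Var(ȳ_str) = Σₕ Wₕ²(1 − fₕ)sₕ²/nₕ with Wₕ = Nₕ/N, N = 31570.
65+: Wₕ = 0.04073487; term = 0.04073487²·(1 − 0.18506998)·4.876/238 = 2.7703831 × 10^-5.
55–64: Wₕ = 0.60104530; term = 0.60104530²·(1 − 0.11831357)·3.46/2245 = 4.9089467 × 10^-4.
18–34: Wₕ = 0.35821983; term = 0.35821983²·(1 − 0.15651251)·3.585/1770 = 2.1922687 × 10^-4.
Sum = 7.3782537 × 10^-4.

7.38 × 10^-4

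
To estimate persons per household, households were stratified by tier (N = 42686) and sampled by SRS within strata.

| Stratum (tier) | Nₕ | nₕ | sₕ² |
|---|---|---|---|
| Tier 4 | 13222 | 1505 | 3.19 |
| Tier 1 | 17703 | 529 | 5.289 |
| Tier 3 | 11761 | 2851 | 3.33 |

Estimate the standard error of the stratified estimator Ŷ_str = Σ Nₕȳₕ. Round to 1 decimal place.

1868.3

Var(Ŷ_str) = Σₕ Nₕ²(1 − fₕ)sₕ²/nₕ.
Tier 4: 13222²·(1 − 1505/13222)·3.19/1505 = 328373.25.
Tier 1: 17703²·(1 − 529/17703)·5.289/529 = 3.0397385 × 10^6.
Tier 3: 11761²·(1 − 2851/11761)·3.33/2851 = 122396.49.
Sum = 3.4905082 × 10^6.
SE = √(3.4905082 × 10^6) = 1868.3.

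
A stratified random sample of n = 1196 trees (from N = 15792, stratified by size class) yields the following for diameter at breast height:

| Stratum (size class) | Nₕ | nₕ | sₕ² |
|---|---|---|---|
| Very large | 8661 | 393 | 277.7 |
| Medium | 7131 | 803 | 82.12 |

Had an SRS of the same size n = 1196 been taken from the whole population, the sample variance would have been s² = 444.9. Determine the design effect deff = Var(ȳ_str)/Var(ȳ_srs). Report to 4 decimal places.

Var(ȳ_str) = Σ Wₕ²(1−fₕ)sₕ²/nₕ with Wₕ = Nₕ/15792:
  Very large: (8661/15792)²·(1−393/8661)·277.7/393 = 0.20289791
  Medium: (7131/15792)²·(1−803/7131)·82.12/803 = 0.018504444
  → Var(ȳ_str) = 0.22140235.
Var(ȳ_srs) = (1 − 1196/15792)·444.9/1196 = 0.34381747.
deff = 0.22140235 / 0.34381747 = 0.6440.

0.6440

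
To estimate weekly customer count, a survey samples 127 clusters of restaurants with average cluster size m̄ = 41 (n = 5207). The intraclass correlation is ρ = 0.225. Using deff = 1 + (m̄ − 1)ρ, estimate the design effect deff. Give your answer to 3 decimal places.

deff = 1 + (41 − 1)·0.225 = 1 + 9 = 10.

10.000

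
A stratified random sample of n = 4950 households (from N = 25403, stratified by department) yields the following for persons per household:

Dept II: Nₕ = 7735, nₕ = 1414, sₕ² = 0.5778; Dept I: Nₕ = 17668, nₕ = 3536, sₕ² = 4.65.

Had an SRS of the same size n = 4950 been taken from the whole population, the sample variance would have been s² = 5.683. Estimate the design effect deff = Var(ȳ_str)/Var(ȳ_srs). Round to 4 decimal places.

0.5839

Var(ȳ_str) = Σ Wₕ²(1−fₕ)sₕ²/nₕ with Wₕ = Nₕ/25403:
  Dept II: (7735/25403)²·(1−1414/7735)·0.5778/1414 = 3.0960233 × 10^-5
  Dept I: (17668/25403)²·(1−3536/17668)·4.65/3536 = 5.088171 × 10^-4
  → Var(ȳ_str) = 5.3977733 × 10^-4.
Var(ȳ_srs) = (1 − 4950/25403)·5.683/4950 = 9.2436707 × 10^-4.
deff = (5.3977733 × 10^-4) / (9.2436707 × 10^-4) = 0.5839.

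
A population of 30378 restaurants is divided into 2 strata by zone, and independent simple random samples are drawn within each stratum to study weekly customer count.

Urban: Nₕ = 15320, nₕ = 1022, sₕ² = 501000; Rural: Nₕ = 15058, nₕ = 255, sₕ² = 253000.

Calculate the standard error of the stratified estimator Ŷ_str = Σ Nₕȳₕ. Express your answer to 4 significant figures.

573200

Var(Ŷ_str) = Σₕ Nₕ²(1 − fₕ)sₕ²/nₕ.
Urban: 15320²·(1 − 1022/15320)·501000/1022 = 1.0737938 × 10^11.
Rural: 15058²·(1 − 255/15058)·253000/255 = 2.2115531 × 10^11.
Sum = 3.2853469 × 10^11.
SE = √(3.2853469 × 10^11) = 573200.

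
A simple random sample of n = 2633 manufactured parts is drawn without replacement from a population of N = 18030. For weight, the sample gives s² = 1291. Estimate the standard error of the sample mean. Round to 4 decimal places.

Under SRS without replacement, Var(ȳ) = (1 − f)·s²/n with f = n/N = 2633/18030 = 0.14603439.
Var(ȳ) = (1 − 0.14603439)·1291/2633 = 0.85396561·0.49031523 = 0.41871235.
SE(ȳ) = √(0.41871235) = 0.6471.

0.6471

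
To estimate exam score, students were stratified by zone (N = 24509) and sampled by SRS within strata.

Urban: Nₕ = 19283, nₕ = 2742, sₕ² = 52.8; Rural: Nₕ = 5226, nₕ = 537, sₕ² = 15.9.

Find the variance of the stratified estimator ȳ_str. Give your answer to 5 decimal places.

Var(ȳ_str) = Σₕ Wₕ²(1 − fₕ)sₕ²/nₕ with Wₕ = Nₕ/N, N = 24509.
Urban: Wₕ = 0.78677221; term = 0.78677221²·(1 − 0.14219779)·52.8/2742 = 0.010224725.
Rural: Wₕ = 0.21322779; term = 0.21322779²·(1 − 0.10275545)·15.9/537 = 0.0012078731.
Sum = 0.011432598.

0.01143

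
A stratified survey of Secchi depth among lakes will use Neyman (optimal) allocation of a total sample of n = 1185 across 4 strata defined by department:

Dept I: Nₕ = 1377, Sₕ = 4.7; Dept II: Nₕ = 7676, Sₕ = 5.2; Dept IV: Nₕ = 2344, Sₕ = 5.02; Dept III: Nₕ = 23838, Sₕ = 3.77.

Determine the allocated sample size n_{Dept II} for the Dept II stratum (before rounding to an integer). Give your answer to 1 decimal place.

319.5

Neyman allocation: nₕ = n·NₕSₕ / Σⱼ NⱼSⱼ.
Σ NⱼSⱼ = 1377·4.7 + 7676·5.2 + 2344·5.02 + 23838·3.77 = 148023.24.
n_{Dept II} = 1185·7676·5.2 / 148023.24 = 319.5.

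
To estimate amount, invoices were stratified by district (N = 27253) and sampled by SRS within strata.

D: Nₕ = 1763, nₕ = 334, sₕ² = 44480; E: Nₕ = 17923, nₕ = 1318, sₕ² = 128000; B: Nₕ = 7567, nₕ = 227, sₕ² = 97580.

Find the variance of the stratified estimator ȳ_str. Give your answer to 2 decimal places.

71.51

Var(ȳ_str) = Σₕ Wₕ²(1 − fₕ)sₕ²/nₕ with Wₕ = Nₕ/N, N = 27253.
D: Wₕ = 0.06469013; term = 0.06469013²·(1 − 0.18944980)·44480/334 = 0.4517251.
E: Wₕ = 0.65765237; term = 0.65765237²·(1 − 0.07353680)·128000/1318 = 38.914864.
B: Wₕ = 0.27765751; term = 0.27765751²·(1 − 0.02999868)·97580/227 = 32.145939.
Sum = 71.512528.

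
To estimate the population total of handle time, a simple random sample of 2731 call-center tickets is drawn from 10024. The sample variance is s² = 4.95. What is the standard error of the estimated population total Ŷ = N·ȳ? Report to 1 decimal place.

Var(Ŷ) = N²·Var(ȳ) = N²·(1 − n/N)·s²/n.
f = 2731/10024 = 0.27244613; Var(ȳ) = 0.72755387·4.95/2731 = 0.001318708.
Var(Ŷ) = 10024² · 0.001318708 = 132504.54.
SE(Ŷ) = √(132504.54) = 364.0.

364.0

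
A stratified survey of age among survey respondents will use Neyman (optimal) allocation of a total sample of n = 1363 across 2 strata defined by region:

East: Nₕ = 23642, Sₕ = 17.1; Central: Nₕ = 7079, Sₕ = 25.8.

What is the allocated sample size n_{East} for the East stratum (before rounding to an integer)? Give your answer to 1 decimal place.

Neyman allocation: nₕ = n·NₕSₕ / Σⱼ NⱼSⱼ.
Σ NⱼSⱼ = 23642·17.1 + 7079·25.8 = 586916.4.
n_{East} = 1363·23642·17.1 / 586916.4 = 938.9.

938.9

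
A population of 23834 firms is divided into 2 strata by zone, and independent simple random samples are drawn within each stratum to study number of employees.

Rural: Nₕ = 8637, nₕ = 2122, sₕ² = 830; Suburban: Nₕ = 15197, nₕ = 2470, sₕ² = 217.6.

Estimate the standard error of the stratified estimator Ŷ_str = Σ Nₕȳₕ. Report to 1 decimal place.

6248.9

Var(Ŷ_str) = Σₕ Nₕ²(1 − fₕ)sₕ²/nₕ.
Rural: 8637²·(1 − 2122/8637)·830/2122 = 2.2009494 × 10^7.
Suburban: 15197²·(1 − 2470/15197)·217.6/2470 = 1.7039068 × 10^7.
Sum = 3.9048562 × 10^7.
SE = √(3.9048562 × 10^7) = 6248.9.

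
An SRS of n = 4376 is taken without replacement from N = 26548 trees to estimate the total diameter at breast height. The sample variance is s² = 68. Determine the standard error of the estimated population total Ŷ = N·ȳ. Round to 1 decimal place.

Var(Ŷ) = N²·Var(ȳ) = N²·(1 − n/N)·s²/n.
f = 4376/26548 = 0.16483351; Var(ȳ) = 0.83516649·68/4376 = 0.012977907.
Var(Ŷ) = 26548² · 0.012977907 = 9.1467809 × 10^6.
SE(Ŷ) = √(9.1467809 × 10^6) = 3024.4.

3024.4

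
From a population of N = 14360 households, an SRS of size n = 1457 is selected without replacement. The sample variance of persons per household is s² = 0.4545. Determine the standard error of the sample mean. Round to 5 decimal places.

0.01674

Under SRS without replacement, Var(ȳ) = (1 − f)·s²/n with f = n/N = 1457/14360 = 0.10146240.
Var(ȳ) = (1 − 0.10146240)·0.4545/1457 = 0.89853760·3.1194235 × 10^-4 = 2.8029193 × 10^-4.
SE(ȳ) = √(2.8029193 × 10^-4) = 0.01674.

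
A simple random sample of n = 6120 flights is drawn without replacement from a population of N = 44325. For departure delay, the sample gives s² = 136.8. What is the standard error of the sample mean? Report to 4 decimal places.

0.1388

Under SRS without replacement, Var(ȳ) = (1 − f)·s²/n with f = n/N = 6120/44325 = 0.13807107.
Var(ȳ) = (1 − 0.13807107)·136.8/6120 = 0.86192893·0.022352941 = 0.019266647.
SE(ȳ) = √(0.019266647) = 0.1388.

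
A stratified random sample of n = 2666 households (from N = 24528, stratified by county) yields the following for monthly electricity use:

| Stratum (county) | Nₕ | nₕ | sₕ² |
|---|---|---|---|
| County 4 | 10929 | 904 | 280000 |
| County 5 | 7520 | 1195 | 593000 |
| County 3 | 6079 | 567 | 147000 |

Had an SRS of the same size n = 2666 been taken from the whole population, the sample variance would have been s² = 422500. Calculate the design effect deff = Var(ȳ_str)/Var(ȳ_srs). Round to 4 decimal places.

Var(ȳ_str) = Σ Wₕ²(1−fₕ)sₕ²/nₕ with Wₕ = Nₕ/24528:
  County 4: (10929/24528)²·(1−904/10929)·280000/904 = 56.406627
  County 5: (7520/24528)²·(1−1195/7520)·593000/1195 = 39.232039
  County 3: (6079/24528)²·(1−567/6079)·147000/567 = 14.439473
  → Var(ȳ_str) = 110.07814.
Var(ȳ_srs) = (1 − 2666/24528)·422500/2666 = 141.25191.
deff = 110.07814 / 141.25191 = 0.7793.

0.7793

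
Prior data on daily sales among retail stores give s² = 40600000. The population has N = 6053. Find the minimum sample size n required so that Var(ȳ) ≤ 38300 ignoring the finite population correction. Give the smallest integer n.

1061

Without fpc, n₀ = s²/D = 40600000/38300 = 1060.0522.
Rounding up, n = 1061.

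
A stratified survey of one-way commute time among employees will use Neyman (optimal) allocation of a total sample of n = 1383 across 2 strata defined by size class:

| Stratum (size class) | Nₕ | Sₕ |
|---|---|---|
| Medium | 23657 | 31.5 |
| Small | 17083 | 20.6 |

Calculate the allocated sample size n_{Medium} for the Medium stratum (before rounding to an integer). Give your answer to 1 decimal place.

939.4

Neyman allocation: nₕ = n·NₕSₕ / Σⱼ NⱼSⱼ.
Σ NⱼSⱼ = 23657·31.5 + 17083·20.6 = 1.0971053 × 10^6.
n_{Medium} = 1383·23657·31.5 / (1.0971053 × 10^6) = 939.4.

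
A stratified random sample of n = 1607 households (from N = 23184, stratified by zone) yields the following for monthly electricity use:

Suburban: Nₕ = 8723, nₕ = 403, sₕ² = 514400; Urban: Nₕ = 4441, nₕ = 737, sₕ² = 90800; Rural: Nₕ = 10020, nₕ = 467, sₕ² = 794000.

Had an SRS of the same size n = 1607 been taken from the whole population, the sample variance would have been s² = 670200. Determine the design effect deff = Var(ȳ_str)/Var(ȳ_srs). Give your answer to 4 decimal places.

Var(ȳ_str) = Σ Wₕ²(1−fₕ)sₕ²/nₕ with Wₕ = Nₕ/23184:
  Suburban: (8723/23184)²·(1−403/8723)·514400/403 = 172.34884
  Urban: (4441/23184)²·(1−737/4441)·90800/737 = 3.7704516
  Rural: (10020/23184)²·(1−467/10020)·794000/467 = 302.78502
  → Var(ȳ_str) = 478.90431.
Var(ȳ_srs) = (1 − 1607/23184)·670200/1607 = 388.14254.
deff = 478.90431 / 388.14254 = 1.2338.

1.2338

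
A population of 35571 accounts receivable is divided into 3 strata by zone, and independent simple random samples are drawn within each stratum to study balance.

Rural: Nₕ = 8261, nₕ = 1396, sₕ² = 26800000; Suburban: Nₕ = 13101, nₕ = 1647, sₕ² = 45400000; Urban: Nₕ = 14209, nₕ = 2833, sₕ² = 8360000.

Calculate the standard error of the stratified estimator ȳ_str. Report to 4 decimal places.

Var(ȳ_str) = Σₕ Wₕ²(1 − fₕ)sₕ²/nₕ with Wₕ = Nₕ/N, N = 35571.
Rural: Wₕ = 0.23223975; term = 0.23223975²·(1 − 0.16898681)·26800000/1396 = 860.45941.
Suburban: Wₕ = 0.36830564; term = 0.36830564²·(1 − 0.12571559)·45400000/1647 = 3269.1265.
Urban: Wₕ = 0.39945461; term = 0.39945461²·(1 − 0.19938067)·8360000/2833 = 376.98203.
Sum = 4506.5679.
SE = √(4506.5679) = 67.1310.

67.1310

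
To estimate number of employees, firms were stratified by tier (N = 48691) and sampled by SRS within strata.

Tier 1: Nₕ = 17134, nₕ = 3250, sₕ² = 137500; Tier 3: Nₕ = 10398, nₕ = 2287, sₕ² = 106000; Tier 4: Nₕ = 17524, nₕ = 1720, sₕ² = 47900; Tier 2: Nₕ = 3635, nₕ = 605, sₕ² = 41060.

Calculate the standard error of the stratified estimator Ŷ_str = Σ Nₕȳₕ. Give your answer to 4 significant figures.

Var(Ŷ_str) = Σₕ Nₕ²(1 − fₕ)sₕ²/nₕ.
Tier 1: 17134²·(1 − 3250/17134)·137500/3250 = 1.0064512 × 10^10.
Tier 3: 10398²·(1 − 2287/10398)·106000/2287 = 3.9089842 × 10^9.
Tier 4: 17524²·(1 − 1720/17524)·47900/1720 = 7.7127159 × 10^9.
Tier 2: 3635²·(1 − 605/3635)·41060/605 = 7.47499 × 10^8.
Sum = 2.2433711 × 10^10.
SE = √(2.2433711 × 10^10) = 149800.

149800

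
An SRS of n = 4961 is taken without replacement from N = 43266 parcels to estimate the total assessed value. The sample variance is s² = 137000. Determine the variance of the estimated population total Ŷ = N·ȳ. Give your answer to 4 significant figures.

4.577 × 10^10

Var(Ŷ) = N²·Var(ȳ) = N²·(1 − n/N)·s²/n.
f = 4961/43266 = 0.11466278; Var(ȳ) = 0.88533722·137000/4961 = 24.448941.
Var(Ŷ) = 43266² · 24.448941 = 4.5767116 × 10^10.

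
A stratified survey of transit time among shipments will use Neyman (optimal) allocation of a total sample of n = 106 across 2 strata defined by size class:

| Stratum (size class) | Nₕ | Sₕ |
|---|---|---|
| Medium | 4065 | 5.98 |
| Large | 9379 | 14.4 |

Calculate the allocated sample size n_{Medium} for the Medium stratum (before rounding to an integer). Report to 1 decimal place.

Neyman allocation: nₕ = n·NₕSₕ / Σⱼ NⱼSⱼ.
Σ NⱼSⱼ = 4065·5.98 + 9379·14.4 = 159366.3.
n_{Medium} = 106·4065·5.98 / 159366.3 = 16.2.

16.2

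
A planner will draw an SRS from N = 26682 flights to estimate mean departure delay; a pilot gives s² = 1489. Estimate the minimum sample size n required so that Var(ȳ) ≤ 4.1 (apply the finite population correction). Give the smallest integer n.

359

Without fpc, n₀ = s²/D = 1489/4.1 = 363.1707.
With fpc, (1 − n/N)·s²/n ≤ D requires n ≥ n₀/(1 + n₀/N) = 363.1707/(1 + 363.1707/26682) = 358.2939.
Rounding up, n = 359.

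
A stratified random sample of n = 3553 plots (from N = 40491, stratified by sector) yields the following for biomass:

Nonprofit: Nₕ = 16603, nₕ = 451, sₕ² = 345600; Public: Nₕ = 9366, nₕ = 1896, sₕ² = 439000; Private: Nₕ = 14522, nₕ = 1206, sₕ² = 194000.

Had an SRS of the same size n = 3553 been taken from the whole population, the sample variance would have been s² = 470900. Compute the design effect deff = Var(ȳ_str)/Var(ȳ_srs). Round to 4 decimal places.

Var(ȳ_str) = Σ Wₕ²(1−fₕ)sₕ²/nₕ with Wₕ = Nₕ/40491:
  Nonprofit: (16603/40491)²·(1−451/16603)·345600/451 = 125.34097
  Public: (9366/40491)²·(1−1896/9366)·439000/1896 = 9.8806141
  Private: (14522/40491)²·(1−1206/14522)·194000/1206 = 18.973071
  → Var(ȳ_str) = 154.19466.
Var(ȳ_srs) = (1 − 3553/40491)·470900/3553 = 120.90614.
deff = 154.19466 / 120.90614 = 1.2753.

1.2753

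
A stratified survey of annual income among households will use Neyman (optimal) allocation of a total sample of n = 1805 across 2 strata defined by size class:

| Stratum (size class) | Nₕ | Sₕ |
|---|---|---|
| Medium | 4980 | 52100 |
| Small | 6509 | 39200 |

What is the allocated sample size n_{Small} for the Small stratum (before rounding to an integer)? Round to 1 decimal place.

Neyman allocation: nₕ = n·NₕSₕ / Σⱼ NⱼSⱼ.
Σ NⱼSⱼ = 4980·52100 + 6509·39200 = 5.146108 × 10^8.
n_{Small} = 1805·6509·39200 / (5.146108 × 10^8) = 894.9.

894.9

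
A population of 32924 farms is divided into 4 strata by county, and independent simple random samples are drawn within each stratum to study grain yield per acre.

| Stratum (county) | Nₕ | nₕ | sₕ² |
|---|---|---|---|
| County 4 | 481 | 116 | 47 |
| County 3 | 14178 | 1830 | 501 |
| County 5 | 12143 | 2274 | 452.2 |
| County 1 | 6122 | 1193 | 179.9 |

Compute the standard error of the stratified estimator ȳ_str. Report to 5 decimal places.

Var(ȳ_str) = Σₕ Wₕ²(1 − fₕ)sₕ²/nₕ with Wₕ = Nₕ/N, N = 32924.
County 4: Wₕ = 0.01460940; term = 0.01460940²·(1 − 0.24116424)·47/116 = 6.5622478 × 10^-5.
County 3: Wₕ = 0.43062811; term = 0.43062811²·(1 − 0.12907321)·501/1830 = 0.044215348.
County 5: Wₕ = 0.36881910; term = 0.36881910²·(1 − 0.18726839)·452.2/2274 = 0.021984372.
County 1: Wₕ = 0.18594338; term = 0.18594338²·(1 − 0.19487096)·179.9/1193 = 0.0041977607.
Sum = 0.070463103.
SE = √(0.070463103) = 0.26545.

0.26545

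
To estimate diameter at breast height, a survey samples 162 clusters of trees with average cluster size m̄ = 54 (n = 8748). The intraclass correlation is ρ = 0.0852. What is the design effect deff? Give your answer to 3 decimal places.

5.516

deff = 1 + (54 − 1)·0.0852 = 1 + 4.5156 = 5.5156.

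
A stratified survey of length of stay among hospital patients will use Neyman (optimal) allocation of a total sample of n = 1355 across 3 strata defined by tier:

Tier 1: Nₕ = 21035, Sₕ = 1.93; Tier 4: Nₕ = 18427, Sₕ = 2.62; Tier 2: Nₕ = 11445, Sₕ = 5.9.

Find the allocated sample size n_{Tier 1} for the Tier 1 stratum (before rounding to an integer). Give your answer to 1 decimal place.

Neyman allocation: nₕ = n·NₕSₕ / Σⱼ NⱼSⱼ.
Σ NⱼSⱼ = 21035·1.93 + 18427·2.62 + 11445·5.9 = 156401.79.
n_{Tier 1} = 1355·21035·1.93 / 156401.79 = 351.7.

351.7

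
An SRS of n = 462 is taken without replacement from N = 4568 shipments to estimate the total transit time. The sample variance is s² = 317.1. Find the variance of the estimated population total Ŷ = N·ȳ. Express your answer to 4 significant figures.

1.287 × 10^7

Var(Ŷ) = N²·Var(ȳ) = N²·(1 − n/N)·s²/n.
f = 462/4568 = 0.10113835; Var(ȳ) = 0.89886165·317.1/462 = 0.61694595.
Var(Ŷ) = 4568² · 0.61694595 = 1.2873579 × 10^7.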